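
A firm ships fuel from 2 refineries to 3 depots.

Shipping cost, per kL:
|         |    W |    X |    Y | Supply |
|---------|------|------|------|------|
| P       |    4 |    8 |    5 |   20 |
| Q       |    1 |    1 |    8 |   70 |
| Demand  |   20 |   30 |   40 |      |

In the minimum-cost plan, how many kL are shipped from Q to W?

20

Solving gives:
  P→Y: 20 × 5 = 100
  Q→W: 20 × 1 = 20
  Q→X: 30 × 1 = 30
  Q→Y: 20 × 8 = 160
Total cost = 310.
So Q→W carries 20 kL.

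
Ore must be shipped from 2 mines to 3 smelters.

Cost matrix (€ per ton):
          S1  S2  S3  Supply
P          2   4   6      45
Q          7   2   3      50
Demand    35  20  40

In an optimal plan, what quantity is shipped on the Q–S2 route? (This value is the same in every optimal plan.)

10

The minimum-cost plan:
  P->S1: 35 × €2 = €70
  P->S2: 10 × €4 = €40
  Q->S2: 10 × €2 = €20
  Q->S3: 40 × €3 = €120
Total cost = €250.
So Q→S2 carries 10 tons.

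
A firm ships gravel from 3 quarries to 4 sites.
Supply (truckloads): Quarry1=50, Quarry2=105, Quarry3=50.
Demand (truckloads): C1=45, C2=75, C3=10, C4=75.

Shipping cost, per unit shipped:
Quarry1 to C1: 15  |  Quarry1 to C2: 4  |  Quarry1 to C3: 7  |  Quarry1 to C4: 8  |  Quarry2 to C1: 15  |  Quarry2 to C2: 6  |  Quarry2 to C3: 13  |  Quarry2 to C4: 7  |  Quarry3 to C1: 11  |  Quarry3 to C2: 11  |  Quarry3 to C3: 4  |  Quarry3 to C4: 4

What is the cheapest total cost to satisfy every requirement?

An optimal shipping plan:
  Quarry1 to C2: 50 × 4 = 200
  Quarry2 to C1: 5 × 15 = 75
  Quarry2 to C2: 25 × 6 = 150
  Quarry2 to C4: 75 × 7 = 525
  Quarry3 to C1: 40 × 11 = 440
  Quarry3 to C3: 10 × 4 = 40
Total = 200 + 75 + 150 + 525 + 440 + 40 = 1430.

1430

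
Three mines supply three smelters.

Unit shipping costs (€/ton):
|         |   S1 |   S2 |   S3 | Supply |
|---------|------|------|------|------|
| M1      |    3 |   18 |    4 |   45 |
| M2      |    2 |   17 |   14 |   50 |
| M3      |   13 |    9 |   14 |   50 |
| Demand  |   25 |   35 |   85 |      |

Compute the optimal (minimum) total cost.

Optimal allocation:
  M1 to S3: 45 × €4 = €180
  M2 to S1: 25 × €2 = €50
  M2 to S3: 25 × €14 = €350
  M3 to S2: 35 × €9 = €315
  M3 to S3: 15 × €14 = €210
Total = 180 + 50 + 350 + 315 + 210 = €1105.

1105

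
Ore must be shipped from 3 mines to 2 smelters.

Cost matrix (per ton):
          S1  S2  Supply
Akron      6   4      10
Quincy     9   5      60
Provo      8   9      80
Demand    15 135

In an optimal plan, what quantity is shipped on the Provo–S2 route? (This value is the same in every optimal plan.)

Solving gives:
  Akron–S2: 10 × 4 = 40
  Quincy–S2: 60 × 5 = 300
  Provo–S1: 15 × 8 = 120
  Provo–S2: 65 × 9 = 585
Total cost = 1045.
So Provo→S2 carries 65 tons.

65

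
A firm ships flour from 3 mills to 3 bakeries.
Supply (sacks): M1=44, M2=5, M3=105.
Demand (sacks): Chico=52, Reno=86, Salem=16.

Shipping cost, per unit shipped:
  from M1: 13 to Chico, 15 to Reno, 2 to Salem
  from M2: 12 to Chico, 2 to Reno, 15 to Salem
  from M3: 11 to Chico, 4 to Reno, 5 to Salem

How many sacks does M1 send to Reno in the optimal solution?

The minimum-cost plan:
  M1->Chico: 28 × 13 = 364
  M1->Salem: 16 × 2 = 32
  M2->Reno: 5 × 2 = 10
  M3->Chico: 24 × 11 = 264
  M3->Reno: 81 × 4 = 324
Total cost = 994.
The route M1→Reno is not used.

0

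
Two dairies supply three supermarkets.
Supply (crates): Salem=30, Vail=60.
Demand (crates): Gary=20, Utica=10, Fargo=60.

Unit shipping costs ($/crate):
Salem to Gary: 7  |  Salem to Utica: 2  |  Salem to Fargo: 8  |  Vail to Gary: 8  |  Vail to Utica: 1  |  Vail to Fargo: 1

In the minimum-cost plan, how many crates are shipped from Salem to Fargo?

The minimum-cost plan:
  Salem->Gary: 20 × $7 = $140
  Salem->Utica: 10 × $2 = $20
  Vail->Fargo: 60 × $1 = $60
Total cost = $220.
The route Salem→Fargo is not used.

0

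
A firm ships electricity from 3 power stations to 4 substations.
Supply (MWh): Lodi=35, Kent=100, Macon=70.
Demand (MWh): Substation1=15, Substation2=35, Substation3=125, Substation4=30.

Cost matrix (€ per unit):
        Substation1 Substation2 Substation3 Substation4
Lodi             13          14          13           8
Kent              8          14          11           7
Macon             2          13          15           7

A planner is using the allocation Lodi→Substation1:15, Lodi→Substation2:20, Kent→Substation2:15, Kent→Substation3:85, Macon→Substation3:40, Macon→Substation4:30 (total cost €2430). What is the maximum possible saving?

Current plan cost = 15·13 + 20·14 + 15·14 + 85·11 + 40·15 + 30·7 = €2430.
Optimal plan:
  Lodi–Substation2: 10 × €14 = €140
  Lodi–Substation3: 25 × €13 = €325
  Kent–Substation3: 100 × €11 = €1100
  Macon–Substation1: 15 × €2 = €30
  Macon–Substation2: 25 × €13 = €325
  Macon–Substation4: 30 × €7 = €210
Optimal cost = €2130.
Saving = 2430 − 2130 = €300.

300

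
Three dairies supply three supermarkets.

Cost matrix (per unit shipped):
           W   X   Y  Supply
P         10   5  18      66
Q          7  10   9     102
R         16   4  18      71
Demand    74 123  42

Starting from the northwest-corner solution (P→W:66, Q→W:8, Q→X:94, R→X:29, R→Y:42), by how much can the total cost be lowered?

1046

Current plan cost = 66·10 + 8·7 + 94·10 + 29·4 + 42·18 = 2528.
Optimal plan:
  P->W: 14 crates
  P->X: 52 crates
  Q->W: 60 crates
  Q->Y: 42 crates
  R->X: 71 crates
Optimal cost = 1482.
Saving = 2528 − 1482 = 1046.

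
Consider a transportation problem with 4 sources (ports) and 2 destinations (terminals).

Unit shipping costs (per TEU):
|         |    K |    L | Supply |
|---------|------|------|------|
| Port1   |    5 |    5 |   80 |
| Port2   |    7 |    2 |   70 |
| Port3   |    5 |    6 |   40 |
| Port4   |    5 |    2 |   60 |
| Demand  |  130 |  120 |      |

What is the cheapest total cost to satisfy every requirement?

An optimal shipping plan:
  Port1→K: 80 × 5 = 400
  Port2→L: 70 × 2 = 140
  Port3→K: 40 × 5 = 200
  Port4→K: 10 × 5 = 50
  Port4→L: 50 × 2 = 100
Total = 400 + 140 + 200 + 50 + 100 = 890.

890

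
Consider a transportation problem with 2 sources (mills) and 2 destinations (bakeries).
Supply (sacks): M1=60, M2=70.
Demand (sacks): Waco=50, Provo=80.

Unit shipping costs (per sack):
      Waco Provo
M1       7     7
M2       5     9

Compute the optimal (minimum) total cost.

Optimal allocation:
  M1->Provo: 60 sacks
  M2->Waco: 50 sacks
  M2->Provo: 20 sacks
Total cost = 850.

850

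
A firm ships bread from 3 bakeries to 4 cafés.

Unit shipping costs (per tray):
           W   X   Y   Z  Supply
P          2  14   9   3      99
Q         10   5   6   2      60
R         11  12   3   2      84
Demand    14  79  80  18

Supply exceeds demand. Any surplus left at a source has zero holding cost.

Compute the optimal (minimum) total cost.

880

A cheapest plan:
  P→W: 14 × 2 = 28
  P→X: 15 × 14 = 210
  P→Z: 18 × 3 = 54
  Q→X: 60 × 5 = 300
  R→X: 4 × 12 = 48
  R→Y: 80 × 3 = 240
Total = 28 + 210 + 54 + 300 + 48 + 240 = 880.
(Supply check: P ships 47; Q ships 60; R ships 84.)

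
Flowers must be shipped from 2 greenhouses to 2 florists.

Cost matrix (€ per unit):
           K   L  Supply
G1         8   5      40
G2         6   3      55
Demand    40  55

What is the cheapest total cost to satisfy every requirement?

485

One minimum-cost allocation:
  G1 to L: 40 × €5 = €200
  G2 to K: 40 × €6 = €240
  G2 to L: 15 × €3 = €45
Total = 200 + 240 + 45 = €485.
(Supply check: G1 ships 40; G2 ships 55.)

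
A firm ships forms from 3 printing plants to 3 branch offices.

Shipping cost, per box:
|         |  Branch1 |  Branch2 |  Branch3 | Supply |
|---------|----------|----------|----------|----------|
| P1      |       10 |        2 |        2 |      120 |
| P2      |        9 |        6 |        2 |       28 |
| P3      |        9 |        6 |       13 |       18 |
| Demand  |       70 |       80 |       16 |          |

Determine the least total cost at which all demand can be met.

Optimal allocation:
  P1→Branch1: 24 × 10 = 240
  P1→Branch2: 80 × 2 = 160
  P1→Branch3: 16 × 2 = 32
  P2→Branch1: 28 × 9 = 252
  P3→Branch1: 18 × 9 = 162
Total = 240 + 160 + 32 + 252 + 162 = 846.

846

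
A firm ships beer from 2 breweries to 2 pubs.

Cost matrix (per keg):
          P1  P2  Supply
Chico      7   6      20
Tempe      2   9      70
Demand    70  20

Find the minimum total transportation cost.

260

A cheapest plan:
  Chico–P2: 20 × 6 = 120
  Tempe–P1: 70 × 2 = 140
Total = 120 + 140 = 260.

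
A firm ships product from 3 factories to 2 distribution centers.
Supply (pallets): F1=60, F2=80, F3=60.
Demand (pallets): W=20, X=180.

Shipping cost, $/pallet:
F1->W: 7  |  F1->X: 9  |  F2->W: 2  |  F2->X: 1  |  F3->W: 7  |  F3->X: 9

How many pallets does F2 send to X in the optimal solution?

80

Optimal shipments:
  F1->W: 20 × $7 = $140
  F1->X: 40 × $9 = $360
  F2->X: 80 × $1 = $80
  F3->X: 60 × $9 = $540
Total cost = $1120.
So F2→X carries 80 pallets.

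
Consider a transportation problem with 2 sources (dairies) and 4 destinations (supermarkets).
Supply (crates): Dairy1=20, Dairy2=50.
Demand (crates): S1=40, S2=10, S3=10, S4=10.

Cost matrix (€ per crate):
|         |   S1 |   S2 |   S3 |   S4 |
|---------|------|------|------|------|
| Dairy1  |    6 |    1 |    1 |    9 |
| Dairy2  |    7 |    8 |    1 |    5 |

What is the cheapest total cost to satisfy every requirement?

A cheapest plan:
  Dairy1->S1: 10 × €6 = €60
  Dairy1->S2: 10 × €1 = €10
  Dairy2->S1: 30 × €7 = €210
  Dairy2->S3: 10 × €1 = €10
  Dairy2->S4: 10 × €5 = €50
Total = 60 + 10 + 210 + 10 + 50 = €340.

340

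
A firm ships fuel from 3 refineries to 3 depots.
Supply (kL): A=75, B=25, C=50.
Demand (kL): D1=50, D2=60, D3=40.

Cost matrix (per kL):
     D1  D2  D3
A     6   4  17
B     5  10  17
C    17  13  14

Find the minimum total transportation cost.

A cheapest plan:
  A–D1: 25 × 6 = 150
  A–D2: 50 × 4 = 200
  B–D1: 25 × 5 = 125
  C–D2: 10 × 13 = 130
  C–D3: 40 × 14 = 560
Total = 150 + 200 + 125 + 130 + 560 = 1165.

1165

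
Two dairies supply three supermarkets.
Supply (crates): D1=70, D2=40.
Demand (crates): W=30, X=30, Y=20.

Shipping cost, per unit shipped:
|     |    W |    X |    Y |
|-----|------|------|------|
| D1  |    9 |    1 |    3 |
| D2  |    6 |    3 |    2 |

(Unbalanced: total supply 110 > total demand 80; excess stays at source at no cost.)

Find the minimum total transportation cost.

One minimum-cost allocation:
  D1→X: 30 × 1 = 30
  D1→Y: 10 × 3 = 30
  D2→W: 30 × 6 = 180
  D2→Y: 10 × 2 = 20
Total = 30 + 30 + 180 + 20 = 260.

260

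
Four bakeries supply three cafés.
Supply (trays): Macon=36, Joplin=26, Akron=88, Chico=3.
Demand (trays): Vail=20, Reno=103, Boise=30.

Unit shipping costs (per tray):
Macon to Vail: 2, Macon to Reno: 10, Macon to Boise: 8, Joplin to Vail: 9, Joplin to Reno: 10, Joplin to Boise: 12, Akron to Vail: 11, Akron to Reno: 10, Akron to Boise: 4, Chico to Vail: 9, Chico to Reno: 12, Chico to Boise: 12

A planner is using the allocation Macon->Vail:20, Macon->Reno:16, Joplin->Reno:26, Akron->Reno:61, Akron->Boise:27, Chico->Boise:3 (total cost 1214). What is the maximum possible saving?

18

Current plan cost = 20·2 + 16·10 + 26·10 + 61·10 + 27·4 + 3·12 = 1214.
Optimal plan:
  Macon–Vail: 20 trays
  Macon–Reno: 16 trays
  Joplin–Reno: 26 trays
  Akron–Reno: 58 trays
  Akron–Boise: 30 trays
  Chico–Reno: 3 trays
Optimal cost = 1196.
Saving = 1214 − 1196 = 18.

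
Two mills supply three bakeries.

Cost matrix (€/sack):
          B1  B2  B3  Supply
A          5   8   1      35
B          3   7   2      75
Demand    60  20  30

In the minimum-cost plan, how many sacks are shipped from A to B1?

0

Optimal shipments:
  A->B2: 5 × €8 = €40
  A->B3: 30 × €1 = €30
  B->B1: 60 × €3 = €180
  B->B2: 15 × €7 = €105
Total cost = €355.
The route A→B1 is not used.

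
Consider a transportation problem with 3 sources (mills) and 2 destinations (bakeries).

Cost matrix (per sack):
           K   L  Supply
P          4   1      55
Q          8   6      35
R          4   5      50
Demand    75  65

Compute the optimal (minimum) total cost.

A cheapest plan:
  P→L: 55 × 1 = 55
  Q→K: 25 × 8 = 200
  Q→L: 10 × 6 = 60
  R→K: 50 × 4 = 200
Total = 55 + 200 + 60 + 200 = 515.
(Supply check: P ships 55; Q ships 35; R ships 50.)

515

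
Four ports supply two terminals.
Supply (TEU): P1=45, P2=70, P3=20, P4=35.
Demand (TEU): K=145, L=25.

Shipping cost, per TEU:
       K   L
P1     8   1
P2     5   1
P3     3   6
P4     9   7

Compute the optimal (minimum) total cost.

910

An optimal shipping plan:
  P1 to K: 20 × 8 = 160
  P1 to L: 25 × 1 = 25
  P2 to K: 70 × 5 = 350
  P3 to K: 20 × 3 = 60
  P4 to K: 35 × 9 = 315
Total = 160 + 25 + 350 + 60 + 315 = 910.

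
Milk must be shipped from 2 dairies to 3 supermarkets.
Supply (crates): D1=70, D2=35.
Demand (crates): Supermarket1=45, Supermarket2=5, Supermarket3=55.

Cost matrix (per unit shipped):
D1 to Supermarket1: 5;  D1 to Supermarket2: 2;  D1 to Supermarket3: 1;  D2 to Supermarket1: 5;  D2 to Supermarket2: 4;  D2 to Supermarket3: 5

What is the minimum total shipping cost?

One minimum-cost allocation:
  D1->Supermarket1: 10 × 5 = 50
  D1->Supermarket2: 5 × 2 = 10
  D1->Supermarket3: 55 × 1 = 55
  D2->Supermarket1: 35 × 5 = 175
Total = 50 + 10 + 55 + 175 = 290.

290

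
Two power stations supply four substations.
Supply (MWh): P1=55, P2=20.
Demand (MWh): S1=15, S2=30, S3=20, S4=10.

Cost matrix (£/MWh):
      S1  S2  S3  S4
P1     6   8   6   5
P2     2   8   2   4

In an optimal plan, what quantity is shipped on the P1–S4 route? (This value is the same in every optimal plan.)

The minimum-cost plan:
  P1 to S1: 15 MWh
  P1 to S2: 30 MWh
  P1 to S4: 10 MWh
  P2 to S3: 20 MWh
Total cost = £420.
So P1→S4 carries 10 MWh.

10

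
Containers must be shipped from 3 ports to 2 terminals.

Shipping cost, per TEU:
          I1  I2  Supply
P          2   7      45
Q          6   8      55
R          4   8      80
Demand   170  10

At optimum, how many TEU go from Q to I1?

Solving gives:
  P→I1: 45 TEU
  Q→I1: 45 TEU
  Q→I2: 10 TEU
  R→I1: 80 TEU
Total cost = 760.
So Q→I1 carries 45 TEU.

45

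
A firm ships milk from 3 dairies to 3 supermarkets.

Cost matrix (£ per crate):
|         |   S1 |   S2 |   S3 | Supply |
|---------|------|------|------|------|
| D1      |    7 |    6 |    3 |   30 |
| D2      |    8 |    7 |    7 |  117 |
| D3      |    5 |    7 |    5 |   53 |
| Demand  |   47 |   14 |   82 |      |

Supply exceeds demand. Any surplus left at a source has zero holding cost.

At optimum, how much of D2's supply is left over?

An optimal plan:
  D1->S3: 30 × £3 = £90
  D2->S2: 14 × £7 = £98
  D2->S3: 46 × £7 = £322
  D3->S1: 47 × £5 = £235
  D3->S3: 6 × £5 = £30
Total cost = £775.
D2 ships 60 of its 117, leaving 57.

57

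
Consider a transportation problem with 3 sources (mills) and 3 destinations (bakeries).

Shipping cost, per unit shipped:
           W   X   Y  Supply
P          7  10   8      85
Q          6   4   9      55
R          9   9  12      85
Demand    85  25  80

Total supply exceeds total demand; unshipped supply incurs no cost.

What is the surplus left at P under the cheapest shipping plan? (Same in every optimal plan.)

0

Minimum-cost shipments:
  P–W: 5 × 7 = 35
  P–Y: 80 × 8 = 640
  Q–W: 30 × 6 = 180
  Q–X: 25 × 4 = 100
  R–W: 50 × 9 = 450
Total cost = 1405.
P ships 85 of its 85, leaving 0.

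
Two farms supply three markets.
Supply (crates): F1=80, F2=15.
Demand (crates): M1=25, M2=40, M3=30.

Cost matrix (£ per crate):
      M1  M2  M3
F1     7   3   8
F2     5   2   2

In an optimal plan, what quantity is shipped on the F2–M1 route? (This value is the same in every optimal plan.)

Optimal shipments:
  F1 to M1: 25 × £7 = £175
  F1 to M2: 40 × £3 = £120
  F1 to M3: 15 × £8 = £120
  F2 to M3: 15 × £2 = £30
Total cost = £445.
The route F2→M1 is not used.

0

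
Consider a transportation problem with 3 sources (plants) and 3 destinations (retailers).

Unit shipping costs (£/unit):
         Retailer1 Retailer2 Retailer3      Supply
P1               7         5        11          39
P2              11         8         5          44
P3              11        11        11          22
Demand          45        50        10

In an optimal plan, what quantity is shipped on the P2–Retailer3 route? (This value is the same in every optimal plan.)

The minimum-cost plan:
  P1→Retailer1: 23 × £7 = £161
  P1→Retailer2: 16 × £5 = £80
  P2→Retailer2: 34 × £8 = £272
  P2→Retailer3: 10 × £5 = £50
  P3→Retailer1: 22 × £11 = £242
Total cost = £805.
So P2→Retailer3 carries 10 units.

10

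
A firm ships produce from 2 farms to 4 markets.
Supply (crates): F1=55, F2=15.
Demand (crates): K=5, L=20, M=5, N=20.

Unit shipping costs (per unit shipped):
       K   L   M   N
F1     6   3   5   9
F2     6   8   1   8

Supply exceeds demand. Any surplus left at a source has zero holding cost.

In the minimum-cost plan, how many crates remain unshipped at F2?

Minimum-cost shipments:
  F1→K: 5 × 6 = 30
  F1→L: 20 × 3 = 60
  F1→N: 10 × 9 = 90
  F2→M: 5 × 1 = 5
  F2→N: 10 × 8 = 80
Total cost = 265.
F2 ships 15 of its 15, leaving 0.

0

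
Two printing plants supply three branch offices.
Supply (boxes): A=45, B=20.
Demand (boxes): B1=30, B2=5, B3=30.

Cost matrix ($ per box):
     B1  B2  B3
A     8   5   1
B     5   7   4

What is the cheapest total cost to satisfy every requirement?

235

A cheapest plan:
  A->B1: 10 × $8 = $80
  A->B2: 5 × $5 = $25
  A->B3: 30 × $1 = $30
  B->B1: 20 × $5 = $100
Total = 80 + 25 + 30 + 100 = $235.
(Supply check: A ships 45; B ships 20.)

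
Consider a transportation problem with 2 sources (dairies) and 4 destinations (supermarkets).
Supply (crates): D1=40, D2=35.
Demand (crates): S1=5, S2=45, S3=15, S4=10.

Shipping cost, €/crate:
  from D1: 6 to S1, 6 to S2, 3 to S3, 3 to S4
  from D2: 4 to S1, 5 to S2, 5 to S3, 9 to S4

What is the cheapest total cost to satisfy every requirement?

An optimal shipping plan:
  D1 to S2: 15 × €6 = €90
  D1 to S3: 15 × €3 = €45
  D1 to S4: 10 × €3 = €30
  D2 to S1: 5 × €4 = €20
  D2 to S2: 30 × €5 = €150
Total = 90 + 45 + 30 + 20 + 150 = €335.

335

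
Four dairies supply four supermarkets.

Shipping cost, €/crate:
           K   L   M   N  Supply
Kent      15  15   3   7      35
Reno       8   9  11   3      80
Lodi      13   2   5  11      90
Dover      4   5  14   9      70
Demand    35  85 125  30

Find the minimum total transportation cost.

1360

Optimal allocation:
  Kent→M: 35 crates
  Reno→M: 50 crates
  Reno→N: 30 crates
  Lodi→L: 50 crates
  Lodi→M: 40 crates
  Dover→K: 35 crates
  Dover→L: 35 crates
Total cost = €1360.
(Supply check: Kent ships 35; Reno ships 80; Lodi ships 90; Dover ships 70.)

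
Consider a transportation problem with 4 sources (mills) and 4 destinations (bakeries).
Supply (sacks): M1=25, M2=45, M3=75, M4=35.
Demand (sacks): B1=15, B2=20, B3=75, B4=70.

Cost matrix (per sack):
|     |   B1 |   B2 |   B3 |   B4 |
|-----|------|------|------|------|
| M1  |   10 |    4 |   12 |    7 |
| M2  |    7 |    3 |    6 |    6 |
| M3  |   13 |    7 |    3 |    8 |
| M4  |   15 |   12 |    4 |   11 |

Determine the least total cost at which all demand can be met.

Optimal allocation:
  M1 to B2: 20 × 4 = 80
  M1 to B4: 5 × 7 = 35
  M2 to B1: 15 × 7 = 105
  M2 to B4: 30 × 6 = 180
  M3 to B3: 40 × 3 = 120
  M3 to B4: 35 × 8 = 280
  M4 to B3: 35 × 4 = 140
Total = 80 + 35 + 105 + 180 + 120 + 280 + 140 = 940.
(Supply check: M1 ships 25; M2 ships 45; M3 ships 75; M4 ships 35.)

940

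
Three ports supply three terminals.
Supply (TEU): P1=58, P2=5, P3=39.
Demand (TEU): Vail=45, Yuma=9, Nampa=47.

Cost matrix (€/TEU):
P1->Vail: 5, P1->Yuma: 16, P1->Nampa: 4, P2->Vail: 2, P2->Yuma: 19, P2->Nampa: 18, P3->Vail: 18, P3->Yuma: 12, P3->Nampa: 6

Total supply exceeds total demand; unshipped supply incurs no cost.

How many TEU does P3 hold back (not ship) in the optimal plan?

1

Minimum-cost shipments:
  P1->Vail: 40 TEU
  P1->Nampa: 18 TEU
  P2->Vail: 5 TEU
  P3->Yuma: 9 TEU
  P3->Nampa: 29 TEU
Total cost = €564.
P3 ships 38 of its 39, leaving 1.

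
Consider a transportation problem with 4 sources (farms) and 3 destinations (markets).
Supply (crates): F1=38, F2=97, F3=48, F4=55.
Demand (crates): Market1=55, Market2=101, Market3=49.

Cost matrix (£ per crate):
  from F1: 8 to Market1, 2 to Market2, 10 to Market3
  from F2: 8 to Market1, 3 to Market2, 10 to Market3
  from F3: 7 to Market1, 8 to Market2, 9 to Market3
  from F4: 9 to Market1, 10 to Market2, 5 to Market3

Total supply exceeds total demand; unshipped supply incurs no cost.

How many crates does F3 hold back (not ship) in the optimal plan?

0

Minimum-cost shipments:
  F1->Market2: 38 crates
  F2->Market1: 7 crates
  F2->Market2: 63 crates
  F3->Market1: 48 crates
  F4->Market3: 49 crates
Total cost = £902.
F3 ships 48 of its 48, leaving 0.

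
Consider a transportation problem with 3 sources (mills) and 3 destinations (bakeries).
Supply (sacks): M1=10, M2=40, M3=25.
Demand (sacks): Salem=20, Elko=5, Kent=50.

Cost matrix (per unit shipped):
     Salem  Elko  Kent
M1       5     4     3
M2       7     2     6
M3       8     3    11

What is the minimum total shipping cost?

445

One minimum-cost allocation:
  M1->Kent: 10 × 3 = 30
  M2->Kent: 40 × 6 = 240
  M3->Salem: 20 × 8 = 160
  M3->Elko: 5 × 3 = 15
Total = 30 + 240 + 160 + 15 = 445.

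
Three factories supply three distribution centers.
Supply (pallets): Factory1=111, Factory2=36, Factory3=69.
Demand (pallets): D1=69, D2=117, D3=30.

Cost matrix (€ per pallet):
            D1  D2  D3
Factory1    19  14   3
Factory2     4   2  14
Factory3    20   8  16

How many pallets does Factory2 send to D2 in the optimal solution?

Optimal shipments:
  Factory1 to D1: 33 × €19 = €627
  Factory1 to D2: 48 × €14 = €672
  Factory1 to D3: 30 × €3 = €90
  Factory2 to D1: 36 × €4 = €144
  Factory3 to D2: 69 × €8 = €552
Total cost = €2085.
The route Factory2→D2 is not used.

0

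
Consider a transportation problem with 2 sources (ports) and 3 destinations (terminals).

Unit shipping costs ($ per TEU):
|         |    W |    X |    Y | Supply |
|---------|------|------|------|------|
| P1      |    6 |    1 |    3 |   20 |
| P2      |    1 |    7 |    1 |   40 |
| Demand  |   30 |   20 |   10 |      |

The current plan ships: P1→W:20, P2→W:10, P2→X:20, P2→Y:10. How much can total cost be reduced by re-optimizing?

Current plan cost = 20·6 + 10·1 + 20·7 + 10·1 = $280.
Optimal plan:
  P1→X: 20 × $1 = $20
  P2→W: 30 × $1 = $30
  P2→Y: 10 × $1 = $10
Optimal cost = $60.
Saving = 280 − 60 = $220.

220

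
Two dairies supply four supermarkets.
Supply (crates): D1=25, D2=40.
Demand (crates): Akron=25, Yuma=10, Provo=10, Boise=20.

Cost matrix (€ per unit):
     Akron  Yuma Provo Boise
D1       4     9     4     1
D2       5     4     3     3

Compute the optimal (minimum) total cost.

Optimal allocation:
  D1->Akron: 5 crates
  D1->Boise: 20 crates
  D2->Akron: 20 crates
  D2->Yuma: 10 crates
  D2->Provo: 10 crates
Total cost = €210.
(Supply check: D1 ships 25; D2 ships 40.)

210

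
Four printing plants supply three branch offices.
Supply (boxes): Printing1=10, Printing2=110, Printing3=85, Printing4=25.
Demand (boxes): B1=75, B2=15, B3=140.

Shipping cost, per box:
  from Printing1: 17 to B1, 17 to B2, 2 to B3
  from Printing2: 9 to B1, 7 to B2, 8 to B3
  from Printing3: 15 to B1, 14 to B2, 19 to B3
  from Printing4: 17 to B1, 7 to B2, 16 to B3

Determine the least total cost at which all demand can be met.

An optimal shipping plan:
  Printing1–B3: 10 × 2 = 20
  Printing2–B3: 110 × 8 = 880
  Printing3–B1: 75 × 15 = 1125
  Printing3–B3: 10 × 19 = 190
  Printing4–B2: 15 × 7 = 105
  Printing4–B3: 10 × 16 = 160
Total = 20 + 880 + 1125 + 190 + 105 + 160 = 2480.

2480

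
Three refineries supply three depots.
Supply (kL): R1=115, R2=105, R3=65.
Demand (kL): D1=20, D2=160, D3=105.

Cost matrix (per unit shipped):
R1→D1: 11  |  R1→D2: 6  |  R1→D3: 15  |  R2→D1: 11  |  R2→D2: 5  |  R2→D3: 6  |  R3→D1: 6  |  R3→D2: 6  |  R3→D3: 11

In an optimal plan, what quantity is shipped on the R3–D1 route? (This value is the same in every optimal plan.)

20

Solving gives:
  R1→D2: 115 × 6 = 690
  R2→D3: 105 × 6 = 630
  R3→D1: 20 × 6 = 120
  R3→D2: 45 × 6 = 270
Total cost = 1710.
So R3→D1 carries 20 kL.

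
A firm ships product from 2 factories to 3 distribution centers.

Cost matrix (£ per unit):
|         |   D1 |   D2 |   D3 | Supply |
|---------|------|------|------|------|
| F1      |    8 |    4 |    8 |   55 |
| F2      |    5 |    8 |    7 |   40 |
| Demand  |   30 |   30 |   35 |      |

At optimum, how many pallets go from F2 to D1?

30

The minimum-cost plan:
  F1–D2: 30 × £4 = £120
  F1–D3: 25 × £8 = £200
  F2–D1: 30 × £5 = £150
  F2–D3: 10 × £7 = £70
Total cost = £540.
So F2→D1 carries 30 pallets.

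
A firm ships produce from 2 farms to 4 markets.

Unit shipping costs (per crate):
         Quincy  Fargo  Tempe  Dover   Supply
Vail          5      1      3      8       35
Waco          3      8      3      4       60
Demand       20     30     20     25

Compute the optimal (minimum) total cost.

250

An optimal shipping plan:
  Vail->Fargo: 30 × 1 = 30
  Vail->Tempe: 5 × 3 = 15
  Waco->Quincy: 20 × 3 = 60
  Waco->Tempe: 15 × 3 = 45
  Waco->Dover: 25 × 4 = 100
Total = 30 + 15 + 60 + 45 + 100 = 250.
(Supply check: Vail ships 35; Waco ships 60.)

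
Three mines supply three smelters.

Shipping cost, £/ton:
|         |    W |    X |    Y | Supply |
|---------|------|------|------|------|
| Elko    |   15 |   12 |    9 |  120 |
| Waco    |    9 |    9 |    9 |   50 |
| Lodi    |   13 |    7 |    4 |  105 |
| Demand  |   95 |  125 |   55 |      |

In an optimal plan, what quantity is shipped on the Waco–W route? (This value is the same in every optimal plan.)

Optimal shipments:
  Elko to W: 45 tons
  Elko to X: 75 tons
  Waco to W: 50 tons
  Lodi to X: 50 tons
  Lodi to Y: 55 tons
Total cost = £2595.
So Waco→W carries 50 tons.

50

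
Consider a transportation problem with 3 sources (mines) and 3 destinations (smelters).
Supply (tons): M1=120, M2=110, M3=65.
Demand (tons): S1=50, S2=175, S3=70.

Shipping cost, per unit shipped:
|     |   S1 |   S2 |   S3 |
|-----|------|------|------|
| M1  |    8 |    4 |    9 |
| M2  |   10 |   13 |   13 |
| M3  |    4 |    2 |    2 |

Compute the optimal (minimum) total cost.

1890

Optimal allocation:
  M1–S2: 120 × 4 = 480
  M2–S1: 50 × 10 = 500
  M2–S2: 55 × 13 = 715
  M2–S3: 5 × 13 = 65
  M3–S3: 65 × 2 = 130
Total = 480 + 500 + 715 + 65 + 130 = 1890.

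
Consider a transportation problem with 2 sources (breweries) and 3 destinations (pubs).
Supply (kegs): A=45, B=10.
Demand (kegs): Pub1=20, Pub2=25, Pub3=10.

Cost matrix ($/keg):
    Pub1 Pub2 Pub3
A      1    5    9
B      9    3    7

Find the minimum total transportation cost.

215

A cheapest plan:
  A to Pub1: 20 × $1 = $20
  A to Pub2: 25 × $5 = $125
  B to Pub3: 10 × $7 = $70
Total = 20 + 125 + 70 = $215.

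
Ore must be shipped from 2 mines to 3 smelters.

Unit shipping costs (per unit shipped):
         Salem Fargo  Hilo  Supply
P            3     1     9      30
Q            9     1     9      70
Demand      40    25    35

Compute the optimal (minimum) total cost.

A cheapest plan:
  P->Salem: 30 × 3 = 90
  Q->Salem: 10 × 9 = 90
  Q->Fargo: 25 × 1 = 25
  Q->Hilo: 35 × 9 = 315
Total = 90 + 90 + 25 + 315 = 520.

520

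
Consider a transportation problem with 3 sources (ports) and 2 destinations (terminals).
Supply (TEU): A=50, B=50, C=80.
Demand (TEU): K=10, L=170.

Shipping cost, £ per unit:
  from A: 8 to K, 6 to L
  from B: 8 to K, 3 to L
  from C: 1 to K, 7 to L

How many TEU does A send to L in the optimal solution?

Optimal shipments:
  A->L: 50 × £6 = £300
  B->L: 50 × £3 = £150
  C->K: 10 × £1 = £10
  C->L: 70 × £7 = £490
Total cost = £950.
So A→L carries 50 TEU.

50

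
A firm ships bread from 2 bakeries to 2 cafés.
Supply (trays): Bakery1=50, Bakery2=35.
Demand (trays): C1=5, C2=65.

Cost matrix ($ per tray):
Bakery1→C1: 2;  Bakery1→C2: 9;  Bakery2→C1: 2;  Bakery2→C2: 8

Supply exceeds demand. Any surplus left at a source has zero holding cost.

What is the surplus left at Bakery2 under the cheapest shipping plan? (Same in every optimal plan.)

An optimal plan:
  Bakery1→C1: 5 × $2 = $10
  Bakery1→C2: 30 × $9 = $270
  Bakery2→C2: 35 × $8 = $280
Total cost = $560.
Bakery2 ships 35 of its 35, leaving 0.

0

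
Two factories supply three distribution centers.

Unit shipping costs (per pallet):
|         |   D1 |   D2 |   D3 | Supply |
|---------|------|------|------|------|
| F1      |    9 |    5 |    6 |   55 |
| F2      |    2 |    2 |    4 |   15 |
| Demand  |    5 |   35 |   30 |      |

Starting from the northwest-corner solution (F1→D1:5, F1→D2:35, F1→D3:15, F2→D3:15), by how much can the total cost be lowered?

35

Current plan cost = 5·9 + 35·5 + 15·6 + 15·4 = 370.
Optimal plan:
  F1–D2: 25 pallets
  F1–D3: 30 pallets
  F2–D1: 5 pallets
  F2–D2: 10 pallets
Optimal cost = 335.
Saving = 370 − 335 = 35.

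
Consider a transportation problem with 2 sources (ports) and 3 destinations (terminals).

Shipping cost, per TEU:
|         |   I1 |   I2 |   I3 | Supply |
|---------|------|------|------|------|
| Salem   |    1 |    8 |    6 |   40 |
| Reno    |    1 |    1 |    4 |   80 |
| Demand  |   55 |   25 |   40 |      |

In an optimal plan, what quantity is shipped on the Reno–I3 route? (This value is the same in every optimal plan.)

40

Optimal shipments:
  Salem→I1: 40 × 1 = 40
  Reno→I1: 15 × 1 = 15
  Reno→I2: 25 × 1 = 25
  Reno→I3: 40 × 4 = 160
Total cost = 240.
So Reno→I3 carries 40 TEU.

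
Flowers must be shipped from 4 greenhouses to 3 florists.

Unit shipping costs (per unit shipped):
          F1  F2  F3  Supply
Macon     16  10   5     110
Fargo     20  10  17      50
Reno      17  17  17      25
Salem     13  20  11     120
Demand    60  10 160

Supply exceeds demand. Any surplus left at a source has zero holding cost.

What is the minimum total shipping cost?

A cheapest plan:
  Macon–F3: 110 × 5 = 550
  Fargo–F2: 10 × 10 = 100
  Salem–F1: 60 × 13 = 780
  Salem–F3: 50 × 11 = 550
Total = 550 + 100 + 780 + 550 = 1980.

1980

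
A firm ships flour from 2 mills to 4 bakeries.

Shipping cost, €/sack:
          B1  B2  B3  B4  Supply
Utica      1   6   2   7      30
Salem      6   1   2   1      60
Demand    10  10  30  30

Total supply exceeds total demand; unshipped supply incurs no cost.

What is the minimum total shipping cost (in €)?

Optimal allocation:
  Utica to B1: 10 × €1 = €10
  Utica to B3: 20 × €2 = €40
  Salem to B2: 10 × €1 = €10
  Salem to B3: 10 × €2 = €20
  Salem to B4: 30 × €1 = €30
Total = 10 + 40 + 10 + 20 + 30 = €110.

110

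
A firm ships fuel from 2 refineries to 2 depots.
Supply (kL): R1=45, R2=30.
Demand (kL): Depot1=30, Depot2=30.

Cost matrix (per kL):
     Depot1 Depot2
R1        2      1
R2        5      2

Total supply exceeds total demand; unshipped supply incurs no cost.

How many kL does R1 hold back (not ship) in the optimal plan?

0

Minimum-cost shipments:
  R1->Depot1: 30 × 2 = 60
  R1->Depot2: 15 × 1 = 15
  R2->Depot2: 15 × 2 = 30
Total cost = 105.
R1 ships 45 of its 45, leaving 0.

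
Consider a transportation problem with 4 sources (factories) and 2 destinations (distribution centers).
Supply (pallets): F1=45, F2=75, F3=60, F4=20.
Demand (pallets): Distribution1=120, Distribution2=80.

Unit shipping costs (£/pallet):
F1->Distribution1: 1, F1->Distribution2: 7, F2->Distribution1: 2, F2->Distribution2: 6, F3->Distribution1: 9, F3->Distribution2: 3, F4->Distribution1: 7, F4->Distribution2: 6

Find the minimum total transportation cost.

An optimal shipping plan:
  F1→Distribution1: 45 × £1 = £45
  F2→Distribution1: 75 × £2 = £150
  F3→Distribution2: 60 × £3 = £180
  F4→Distribution2: 20 × £6 = £120
Total = 45 + 150 + 180 + 120 = £495.

495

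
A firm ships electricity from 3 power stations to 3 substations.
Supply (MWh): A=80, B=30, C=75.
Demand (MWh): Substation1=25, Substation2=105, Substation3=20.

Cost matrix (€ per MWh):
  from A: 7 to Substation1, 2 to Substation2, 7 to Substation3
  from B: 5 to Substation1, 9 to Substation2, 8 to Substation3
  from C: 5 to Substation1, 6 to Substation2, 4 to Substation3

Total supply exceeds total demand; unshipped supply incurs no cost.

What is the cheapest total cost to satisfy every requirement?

515

A cheapest plan:
  A→Substation2: 80 MWh
  B→Substation1: 25 MWh
  C→Substation2: 25 MWh
  C→Substation3: 20 MWh
Total cost = €515.
(Supply check: A ships 80; B ships 25; C ships 45.)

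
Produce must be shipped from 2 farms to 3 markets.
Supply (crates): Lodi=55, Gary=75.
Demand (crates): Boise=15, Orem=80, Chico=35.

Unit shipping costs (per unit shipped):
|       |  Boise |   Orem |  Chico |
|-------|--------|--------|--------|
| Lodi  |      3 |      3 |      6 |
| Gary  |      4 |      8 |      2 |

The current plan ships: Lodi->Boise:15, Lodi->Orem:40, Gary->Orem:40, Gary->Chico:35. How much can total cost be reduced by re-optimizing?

60

Current plan cost = 15·3 + 40·3 + 40·8 + 35·2 = 555.
Optimal plan:
  Lodi→Orem: 55 crates
  Gary→Boise: 15 crates
  Gary→Orem: 25 crates
  Gary→Chico: 35 crates
Optimal cost = 495.
Saving = 555 − 495 = 60.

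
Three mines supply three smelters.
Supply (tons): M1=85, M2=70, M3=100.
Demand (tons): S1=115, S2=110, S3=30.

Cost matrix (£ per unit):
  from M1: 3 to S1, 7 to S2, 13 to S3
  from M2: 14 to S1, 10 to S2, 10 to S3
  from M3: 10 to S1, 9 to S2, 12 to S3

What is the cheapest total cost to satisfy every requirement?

Optimal allocation:
  M1->S1: 85 × £3 = £255
  M2->S2: 40 × £10 = £400
  M2->S3: 30 × £10 = £300
  M3->S1: 30 × £10 = £300
  M3->S2: 70 × £9 = £630
Total = 255 + 400 + 300 + 300 + 630 = £1885.
(Supply check: M1 ships 85; M2 ships 70; M3 ships 100.)

1885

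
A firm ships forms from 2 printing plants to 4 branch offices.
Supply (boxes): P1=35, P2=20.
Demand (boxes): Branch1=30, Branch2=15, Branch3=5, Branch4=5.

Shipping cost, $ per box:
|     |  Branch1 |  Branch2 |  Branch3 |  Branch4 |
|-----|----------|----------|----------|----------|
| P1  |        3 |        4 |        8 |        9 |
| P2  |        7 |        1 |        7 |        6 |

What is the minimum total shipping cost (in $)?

175

An optimal shipping plan:
  P1–Branch1: 30 × $3 = $90
  P1–Branch3: 5 × $8 = $40
  P2–Branch2: 15 × $1 = $15
  P2–Branch4: 5 × $6 = $30
Total = 90 + 40 + 15 + 30 = $175.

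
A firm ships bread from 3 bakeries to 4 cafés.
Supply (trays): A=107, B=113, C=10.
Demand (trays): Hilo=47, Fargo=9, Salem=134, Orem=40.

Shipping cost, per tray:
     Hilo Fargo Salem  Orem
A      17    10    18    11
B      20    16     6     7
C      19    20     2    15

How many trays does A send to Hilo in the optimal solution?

Solving gives:
  A->Hilo: 47 × 17 = 799
  A->Fargo: 9 × 10 = 90
  A->Salem: 11 × 18 = 198
  A->Orem: 40 × 11 = 440
  B->Salem: 113 × 6 = 678
  C->Salem: 10 × 2 = 20
Total cost = 2225.
So A→Hilo carries 47 trays.

47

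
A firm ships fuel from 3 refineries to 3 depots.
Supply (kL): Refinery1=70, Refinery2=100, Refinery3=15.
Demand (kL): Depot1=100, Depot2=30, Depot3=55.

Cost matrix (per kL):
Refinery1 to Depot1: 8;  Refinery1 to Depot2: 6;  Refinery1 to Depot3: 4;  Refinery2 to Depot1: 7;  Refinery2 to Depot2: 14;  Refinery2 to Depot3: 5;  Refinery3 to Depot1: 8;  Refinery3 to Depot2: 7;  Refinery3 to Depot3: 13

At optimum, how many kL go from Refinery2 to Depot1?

The minimum-cost plan:
  Refinery1 to Depot2: 15 kL
  Refinery1 to Depot3: 55 kL
  Refinery2 to Depot1: 100 kL
  Refinery3 to Depot2: 15 kL
Total cost = 1115.
So Refinery2→Depot1 carries 100 kL.

100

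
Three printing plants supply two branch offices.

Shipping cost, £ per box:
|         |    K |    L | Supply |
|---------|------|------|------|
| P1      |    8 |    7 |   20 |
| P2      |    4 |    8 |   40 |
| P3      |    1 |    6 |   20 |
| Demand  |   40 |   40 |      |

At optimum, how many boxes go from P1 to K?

0

Solving gives:
  P1 to L: 20 × £7 = £140
  P2 to K: 20 × £4 = £80
  P2 to L: 20 × £8 = £160
  P3 to K: 20 × £1 = £20
Total cost = £400.
The route P1→K is not used.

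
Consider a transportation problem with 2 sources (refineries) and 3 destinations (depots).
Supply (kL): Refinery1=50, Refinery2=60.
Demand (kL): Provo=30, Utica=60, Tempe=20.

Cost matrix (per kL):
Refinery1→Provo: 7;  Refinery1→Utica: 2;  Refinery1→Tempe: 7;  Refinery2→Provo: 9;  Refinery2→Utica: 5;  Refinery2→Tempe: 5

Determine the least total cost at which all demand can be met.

An optimal shipping plan:
  Refinery1 to Utica: 50 × 2 = 100
  Refinery2 to Provo: 30 × 9 = 270
  Refinery2 to Utica: 10 × 5 = 50
  Refinery2 to Tempe: 20 × 5 = 100
Total = 100 + 270 + 50 + 100 = 520.

520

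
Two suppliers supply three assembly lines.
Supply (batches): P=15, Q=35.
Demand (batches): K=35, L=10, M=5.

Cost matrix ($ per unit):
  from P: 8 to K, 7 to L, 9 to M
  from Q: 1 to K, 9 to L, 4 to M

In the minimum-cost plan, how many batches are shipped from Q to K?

35

Optimal shipments:
  P->L: 10 × $7 = $70
  P->M: 5 × $9 = $45
  Q->K: 35 × $1 = $35
Total cost = $150.
So Q→K carries 35 batches.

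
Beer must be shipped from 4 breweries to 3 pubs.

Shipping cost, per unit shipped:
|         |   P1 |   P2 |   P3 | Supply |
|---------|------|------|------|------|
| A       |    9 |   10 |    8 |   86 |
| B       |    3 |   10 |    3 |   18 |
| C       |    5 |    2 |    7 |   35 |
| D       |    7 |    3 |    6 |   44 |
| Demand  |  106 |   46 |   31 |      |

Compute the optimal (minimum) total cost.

1098

Optimal allocation:
  A to P1: 55 × 9 = 495
  A to P3: 31 × 8 = 248
  B to P1: 18 × 3 = 54
  C to P1: 33 × 5 = 165
  C to P2: 2 × 2 = 4
  D to P2: 44 × 3 = 132
Total = 495 + 248 + 54 + 165 + 4 + 132 = 1098.
(Supply check: A ships 86; B ships 18; C ships 35; D ships 44.)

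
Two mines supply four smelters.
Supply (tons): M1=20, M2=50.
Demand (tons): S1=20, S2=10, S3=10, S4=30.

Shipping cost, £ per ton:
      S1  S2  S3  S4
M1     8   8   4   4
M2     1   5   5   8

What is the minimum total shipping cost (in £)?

280

A cheapest plan:
  M1 to S4: 20 × £4 = £80
  M2 to S1: 20 × £1 = £20
  M2 to S2: 10 × £5 = £50
  M2 to S3: 10 × £5 = £50
  M2 to S4: 10 × £8 = £80
Total = 80 + 20 + 50 + 50 + 80 = £280.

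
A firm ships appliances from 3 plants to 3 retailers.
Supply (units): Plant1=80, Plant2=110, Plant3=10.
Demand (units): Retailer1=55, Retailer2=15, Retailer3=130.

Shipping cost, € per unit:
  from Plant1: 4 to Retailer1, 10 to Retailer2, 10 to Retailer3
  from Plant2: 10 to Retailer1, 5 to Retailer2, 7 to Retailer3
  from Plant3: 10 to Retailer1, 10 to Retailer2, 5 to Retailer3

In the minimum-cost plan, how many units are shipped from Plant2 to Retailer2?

The minimum-cost plan:
  Plant1 to Retailer1: 55 units
  Plant1 to Retailer3: 25 units
  Plant2 to Retailer2: 15 units
  Plant2 to Retailer3: 95 units
  Plant3 to Retailer3: 10 units
Total cost = €1260.
So Plant2→Retailer2 carries 15 units.

15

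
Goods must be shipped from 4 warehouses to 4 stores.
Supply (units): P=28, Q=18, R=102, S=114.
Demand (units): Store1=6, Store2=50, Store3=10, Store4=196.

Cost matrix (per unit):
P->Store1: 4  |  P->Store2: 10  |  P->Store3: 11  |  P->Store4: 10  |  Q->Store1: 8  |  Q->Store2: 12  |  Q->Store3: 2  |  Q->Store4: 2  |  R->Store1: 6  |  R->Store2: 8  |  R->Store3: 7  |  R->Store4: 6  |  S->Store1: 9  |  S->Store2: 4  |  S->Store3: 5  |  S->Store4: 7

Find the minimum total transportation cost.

An optimal shipping plan:
  P→Store1: 6 × 4 = 24
  P→Store4: 22 × 10 = 220
  Q→Store4: 18 × 2 = 36
  R→Store4: 102 × 6 = 612
  S→Store2: 50 × 4 = 200
  S→Store3: 10 × 5 = 50
  S→Store4: 54 × 7 = 378
Total = 24 + 220 + 36 + 612 + 200 + 50 + 378 = 1520.

1520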